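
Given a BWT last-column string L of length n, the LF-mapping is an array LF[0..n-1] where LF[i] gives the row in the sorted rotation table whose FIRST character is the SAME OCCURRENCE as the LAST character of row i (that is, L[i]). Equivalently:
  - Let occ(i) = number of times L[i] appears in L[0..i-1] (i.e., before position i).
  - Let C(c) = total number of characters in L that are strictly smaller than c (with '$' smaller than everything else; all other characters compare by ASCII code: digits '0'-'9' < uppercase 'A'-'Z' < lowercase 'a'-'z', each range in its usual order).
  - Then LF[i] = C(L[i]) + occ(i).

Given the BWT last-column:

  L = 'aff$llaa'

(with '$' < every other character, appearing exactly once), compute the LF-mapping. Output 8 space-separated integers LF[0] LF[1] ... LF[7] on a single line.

Char counts: '$':1, 'a':3, 'f':2, 'l':2
C (first-col start): C('$')=0, C('a')=1, C('f')=4, C('l')=6
L[0]='a': occ=0, LF[0]=C('a')+0=1+0=1
L[1]='f': occ=0, LF[1]=C('f')+0=4+0=4
L[2]='f': occ=1, LF[2]=C('f')+1=4+1=5
L[3]='$': occ=0, LF[3]=C('$')+0=0+0=0
L[4]='l': occ=0, LF[4]=C('l')+0=6+0=6
L[5]='l': occ=1, LF[5]=C('l')+1=6+1=7
L[6]='a': occ=1, LF[6]=C('a')+1=1+1=2
L[7]='a': occ=2, LF[7]=C('a')+2=1+2=3

Answer: 1 4 5 0 6 7 2 3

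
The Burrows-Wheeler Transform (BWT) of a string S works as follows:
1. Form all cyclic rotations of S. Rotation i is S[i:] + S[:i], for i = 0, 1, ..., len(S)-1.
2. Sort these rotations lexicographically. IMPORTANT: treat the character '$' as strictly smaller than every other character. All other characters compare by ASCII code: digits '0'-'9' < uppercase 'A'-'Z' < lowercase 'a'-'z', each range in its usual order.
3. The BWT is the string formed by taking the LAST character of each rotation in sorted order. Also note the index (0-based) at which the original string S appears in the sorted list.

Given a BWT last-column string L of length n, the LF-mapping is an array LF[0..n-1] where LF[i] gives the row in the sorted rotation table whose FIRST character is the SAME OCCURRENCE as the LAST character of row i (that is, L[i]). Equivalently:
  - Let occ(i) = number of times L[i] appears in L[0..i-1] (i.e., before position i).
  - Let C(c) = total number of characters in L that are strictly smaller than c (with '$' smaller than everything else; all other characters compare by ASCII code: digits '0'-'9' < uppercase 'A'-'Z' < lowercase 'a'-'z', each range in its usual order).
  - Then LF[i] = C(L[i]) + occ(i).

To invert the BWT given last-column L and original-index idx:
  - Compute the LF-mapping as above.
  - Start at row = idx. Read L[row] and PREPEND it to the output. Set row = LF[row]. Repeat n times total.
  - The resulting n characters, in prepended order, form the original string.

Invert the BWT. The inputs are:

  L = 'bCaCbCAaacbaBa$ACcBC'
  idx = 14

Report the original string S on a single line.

Answer: aaaCCACBaCbBcCcbaAb$

Derivation:
LF mapping: 15 5 10 6 16 7 1 11 12 18 17 13 3 14 0 2 8 19 4 9
Walk LF starting at row 14, prepending L[row]:
  step 1: row=14, L[14]='$', prepend. Next row=LF[14]=0
  step 2: row=0, L[0]='b', prepend. Next row=LF[0]=15
  step 3: row=15, L[15]='A', prepend. Next row=LF[15]=2
  step 4: row=2, L[2]='a', prepend. Next row=LF[2]=10
  step 5: row=10, L[10]='b', prepend. Next row=LF[10]=17
  step 6: row=17, L[17]='c', prepend. Next row=LF[17]=19
  step 7: row=19, L[19]='C', prepend. Next row=LF[19]=9
  step 8: row=9, L[9]='c', prepend. Next row=LF[9]=18
  step 9: row=18, L[18]='B', prepend. Next row=LF[18]=4
  step 10: row=4, L[4]='b', prepend. Next row=LF[4]=16
  step 11: row=16, L[16]='C', prepend. Next row=LF[16]=8
  step 12: row=8, L[8]='a', prepend. Next row=LF[8]=12
  step 13: row=12, L[12]='B', prepend. Next row=LF[12]=3
  step 14: row=3, L[3]='C', prepend. Next row=LF[3]=6
  step 15: row=6, L[6]='A', prepend. Next row=LF[6]=1
  step 16: row=1, L[1]='C', prepend. Next row=LF[1]=5
  step 17: row=5, L[5]='C', prepend. Next row=LF[5]=7
  step 18: row=7, L[7]='a', prepend. Next row=LF[7]=11
  step 19: row=11, L[11]='a', prepend. Next row=LF[11]=13
  step 20: row=13, L[13]='a', prepend. Next row=LF[13]=14
Reversed output: aaaCCACBaCbBcCcbaAb$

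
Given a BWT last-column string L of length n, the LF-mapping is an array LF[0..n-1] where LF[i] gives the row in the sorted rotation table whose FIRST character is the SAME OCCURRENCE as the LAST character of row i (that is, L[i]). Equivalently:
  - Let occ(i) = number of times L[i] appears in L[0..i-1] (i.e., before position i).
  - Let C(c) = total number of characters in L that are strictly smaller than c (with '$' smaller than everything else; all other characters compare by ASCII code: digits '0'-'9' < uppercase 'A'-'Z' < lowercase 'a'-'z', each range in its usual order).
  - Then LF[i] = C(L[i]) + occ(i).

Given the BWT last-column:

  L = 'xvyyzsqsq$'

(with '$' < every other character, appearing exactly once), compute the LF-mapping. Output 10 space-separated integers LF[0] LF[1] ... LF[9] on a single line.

Answer: 6 5 7 8 9 3 1 4 2 0

Derivation:
Char counts: '$':1, 'q':2, 's':2, 'v':1, 'x':1, 'y':2, 'z':1
C (first-col start): C('$')=0, C('q')=1, C('s')=3, C('v')=5, C('x')=6, C('y')=7, C('z')=9
L[0]='x': occ=0, LF[0]=C('x')+0=6+0=6
L[1]='v': occ=0, LF[1]=C('v')+0=5+0=5
L[2]='y': occ=0, LF[2]=C('y')+0=7+0=7
L[3]='y': occ=1, LF[3]=C('y')+1=7+1=8
L[4]='z': occ=0, LF[4]=C('z')+0=9+0=9
L[5]='s': occ=0, LF[5]=C('s')+0=3+0=3
L[6]='q': occ=0, LF[6]=C('q')+0=1+0=1
L[7]='s': occ=1, LF[7]=C('s')+1=3+1=4
L[8]='q': occ=1, LF[8]=C('q')+1=1+1=2
L[9]='$': occ=0, LF[9]=C('$')+0=0+0=0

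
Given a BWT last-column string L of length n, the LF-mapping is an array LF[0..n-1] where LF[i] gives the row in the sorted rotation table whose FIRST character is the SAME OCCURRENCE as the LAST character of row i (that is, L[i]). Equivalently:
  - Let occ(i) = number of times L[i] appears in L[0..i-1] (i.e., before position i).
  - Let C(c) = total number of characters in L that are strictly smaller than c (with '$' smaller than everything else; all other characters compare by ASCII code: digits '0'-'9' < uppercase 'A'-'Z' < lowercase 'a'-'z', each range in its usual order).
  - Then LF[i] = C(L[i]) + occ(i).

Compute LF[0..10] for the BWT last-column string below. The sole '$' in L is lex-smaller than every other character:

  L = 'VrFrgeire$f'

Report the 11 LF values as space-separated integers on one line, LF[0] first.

Answer: 2 8 1 9 6 3 7 10 4 0 5

Derivation:
Char counts: '$':1, 'F':1, 'V':1, 'e':2, 'f':1, 'g':1, 'i':1, 'r':3
C (first-col start): C('$')=0, C('F')=1, C('V')=2, C('e')=3, C('f')=5, C('g')=6, C('i')=7, C('r')=8
L[0]='V': occ=0, LF[0]=C('V')+0=2+0=2
L[1]='r': occ=0, LF[1]=C('r')+0=8+0=8
L[2]='F': occ=0, LF[2]=C('F')+0=1+0=1
L[3]='r': occ=1, LF[3]=C('r')+1=8+1=9
L[4]='g': occ=0, LF[4]=C('g')+0=6+0=6
L[5]='e': occ=0, LF[5]=C('e')+0=3+0=3
L[6]='i': occ=0, LF[6]=C('i')+0=7+0=7
L[7]='r': occ=2, LF[7]=C('r')+2=8+2=10
L[8]='e': occ=1, LF[8]=C('e')+1=3+1=4
L[9]='$': occ=0, LF[9]=C('$')+0=0+0=0
L[10]='f': occ=0, LF[10]=C('f')+0=5+0=5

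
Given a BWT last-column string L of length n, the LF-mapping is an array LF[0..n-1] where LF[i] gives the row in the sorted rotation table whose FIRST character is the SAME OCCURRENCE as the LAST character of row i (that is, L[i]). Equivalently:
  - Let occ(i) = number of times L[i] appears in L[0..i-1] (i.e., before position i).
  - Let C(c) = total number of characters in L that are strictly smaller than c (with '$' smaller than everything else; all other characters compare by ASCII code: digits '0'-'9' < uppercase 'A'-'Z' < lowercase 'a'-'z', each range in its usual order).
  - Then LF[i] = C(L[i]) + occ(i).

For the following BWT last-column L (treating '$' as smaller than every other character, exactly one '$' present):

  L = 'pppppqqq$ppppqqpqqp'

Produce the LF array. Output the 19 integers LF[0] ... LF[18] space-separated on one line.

Char counts: '$':1, 'p':11, 'q':7
C (first-col start): C('$')=0, C('p')=1, C('q')=12
L[0]='p': occ=0, LF[0]=C('p')+0=1+0=1
L[1]='p': occ=1, LF[1]=C('p')+1=1+1=2
L[2]='p': occ=2, LF[2]=C('p')+2=1+2=3
L[3]='p': occ=3, LF[3]=C('p')+3=1+3=4
L[4]='p': occ=4, LF[4]=C('p')+4=1+4=5
L[5]='q': occ=0, LF[5]=C('q')+0=12+0=12
L[6]='q': occ=1, LF[6]=C('q')+1=12+1=13
L[7]='q': occ=2, LF[7]=C('q')+2=12+2=14
L[8]='$': occ=0, LF[8]=C('$')+0=0+0=0
L[9]='p': occ=5, LF[9]=C('p')+5=1+5=6
L[10]='p': occ=6, LF[10]=C('p')+6=1+6=7
L[11]='p': occ=7, LF[11]=C('p')+7=1+7=8
L[12]='p': occ=8, LF[12]=C('p')+8=1+8=9
L[13]='q': occ=3, LF[13]=C('q')+3=12+3=15
L[14]='q': occ=4, LF[14]=C('q')+4=12+4=16
L[15]='p': occ=9, LF[15]=C('p')+9=1+9=10
L[16]='q': occ=5, LF[16]=C('q')+5=12+5=17
L[17]='q': occ=6, LF[17]=C('q')+6=12+6=18
L[18]='p': occ=10, LF[18]=C('p')+10=1+10=11

Answer: 1 2 3 4 5 12 13 14 0 6 7 8 9 15 16 10 17 18 11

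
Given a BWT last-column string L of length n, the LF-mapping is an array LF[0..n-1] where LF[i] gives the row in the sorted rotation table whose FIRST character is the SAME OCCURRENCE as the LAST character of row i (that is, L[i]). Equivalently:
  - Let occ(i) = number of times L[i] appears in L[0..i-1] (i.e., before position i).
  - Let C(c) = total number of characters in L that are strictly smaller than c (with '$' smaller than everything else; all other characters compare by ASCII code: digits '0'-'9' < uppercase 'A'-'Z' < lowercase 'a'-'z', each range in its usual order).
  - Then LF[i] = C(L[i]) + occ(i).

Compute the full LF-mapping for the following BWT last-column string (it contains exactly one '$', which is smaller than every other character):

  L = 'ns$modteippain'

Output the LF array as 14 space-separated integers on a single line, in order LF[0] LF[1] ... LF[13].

Answer: 7 12 0 6 9 2 13 3 4 10 11 1 5 8

Derivation:
Char counts: '$':1, 'a':1, 'd':1, 'e':1, 'i':2, 'm':1, 'n':2, 'o':1, 'p':2, 's':1, 't':1
C (first-col start): C('$')=0, C('a')=1, C('d')=2, C('e')=3, C('i')=4, C('m')=6, C('n')=7, C('o')=9, C('p')=10, C('s')=12, C('t')=13
L[0]='n': occ=0, LF[0]=C('n')+0=7+0=7
L[1]='s': occ=0, LF[1]=C('s')+0=12+0=12
L[2]='$': occ=0, LF[2]=C('$')+0=0+0=0
L[3]='m': occ=0, LF[3]=C('m')+0=6+0=6
L[4]='o': occ=0, LF[4]=C('o')+0=9+0=9
L[5]='d': occ=0, LF[5]=C('d')+0=2+0=2
L[6]='t': occ=0, LF[6]=C('t')+0=13+0=13
L[7]='e': occ=0, LF[7]=C('e')+0=3+0=3
L[8]='i': occ=0, LF[8]=C('i')+0=4+0=4
L[9]='p': occ=0, LF[9]=C('p')+0=10+0=10
L[10]='p': occ=1, LF[10]=C('p')+1=10+1=11
L[11]='a': occ=0, LF[11]=C('a')+0=1+0=1
L[12]='i': occ=1, LF[12]=C('i')+1=4+1=5
L[13]='n': occ=1, LF[13]=C('n')+1=7+1=8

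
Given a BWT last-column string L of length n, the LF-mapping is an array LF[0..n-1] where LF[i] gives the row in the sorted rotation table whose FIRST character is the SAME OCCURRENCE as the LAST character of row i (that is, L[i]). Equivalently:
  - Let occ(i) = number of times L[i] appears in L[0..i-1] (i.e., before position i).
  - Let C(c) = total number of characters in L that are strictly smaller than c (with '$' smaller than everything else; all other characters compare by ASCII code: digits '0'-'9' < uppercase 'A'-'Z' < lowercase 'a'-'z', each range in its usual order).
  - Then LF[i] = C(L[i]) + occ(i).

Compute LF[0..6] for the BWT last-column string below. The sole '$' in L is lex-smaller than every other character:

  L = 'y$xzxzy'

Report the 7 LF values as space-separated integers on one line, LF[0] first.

Char counts: '$':1, 'x':2, 'y':2, 'z':2
C (first-col start): C('$')=0, C('x')=1, C('y')=3, C('z')=5
L[0]='y': occ=0, LF[0]=C('y')+0=3+0=3
L[1]='$': occ=0, LF[1]=C('$')+0=0+0=0
L[2]='x': occ=0, LF[2]=C('x')+0=1+0=1
L[3]='z': occ=0, LF[3]=C('z')+0=5+0=5
L[4]='x': occ=1, LF[4]=C('x')+1=1+1=2
L[5]='z': occ=1, LF[5]=C('z')+1=5+1=6
L[6]='y': occ=1, LF[6]=C('y')+1=3+1=4

Answer: 3 0 1 5 2 6 4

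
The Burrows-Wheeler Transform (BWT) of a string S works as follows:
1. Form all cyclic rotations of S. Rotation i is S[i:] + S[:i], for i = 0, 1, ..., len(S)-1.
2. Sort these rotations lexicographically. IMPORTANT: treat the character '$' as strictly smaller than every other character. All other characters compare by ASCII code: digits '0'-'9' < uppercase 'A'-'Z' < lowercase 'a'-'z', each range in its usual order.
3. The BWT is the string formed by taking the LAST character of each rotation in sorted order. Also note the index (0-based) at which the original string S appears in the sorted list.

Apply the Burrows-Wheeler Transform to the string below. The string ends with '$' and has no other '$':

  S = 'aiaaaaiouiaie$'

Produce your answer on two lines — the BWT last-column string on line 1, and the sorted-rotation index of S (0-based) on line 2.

Answer: eiaa$iaiauaaio
4

Derivation:
All 14 rotations (rotation i = S[i:]+S[:i]):
  rot[0] = aiaaaaiouiaie$
  rot[1] = iaaaaiouiaie$a
  rot[2] = aaaaiouiaie$ai
  rot[3] = aaaiouiaie$aia
  rot[4] = aaiouiaie$aiaa
  rot[5] = aiouiaie$aiaaa
  rot[6] = iouiaie$aiaaaa
  rot[7] = ouiaie$aiaaaai
  rot[8] = uiaie$aiaaaaio
  rot[9] = iaie$aiaaaaiou
  rot[10] = aie$aiaaaaioui
  rot[11] = ie$aiaaaaiouia
  rot[12] = e$aiaaaaiouiai
  rot[13] = $aiaaaaiouiaie
Sorted (with $ < everything):
  sorted[0] = $aiaaaaiouiaie  (last char: 'e')
  sorted[1] = aaaaiouiaie$ai  (last char: 'i')
  sorted[2] = aaaiouiaie$aia  (last char: 'a')
  sorted[3] = aaiouiaie$aiaa  (last char: 'a')
  sorted[4] = aiaaaaiouiaie$  (last char: '$')
  sorted[5] = aie$aiaaaaioui  (last char: 'i')
  sorted[6] = aiouiaie$aiaaa  (last char: 'a')
  sorted[7] = e$aiaaaaiouiai  (last char: 'i')
  sorted[8] = iaaaaiouiaie$a  (last char: 'a')
  sorted[9] = iaie$aiaaaaiou  (last char: 'u')
  sorted[10] = ie$aiaaaaiouia  (last char: 'a')
  sorted[11] = iouiaie$aiaaaa  (last char: 'a')
  sorted[12] = ouiaie$aiaaaai  (last char: 'i')
  sorted[13] = uiaie$aiaaaaio  (last char: 'o')
Last column: eiaa$iaiauaaio
Original string S is at sorted index 4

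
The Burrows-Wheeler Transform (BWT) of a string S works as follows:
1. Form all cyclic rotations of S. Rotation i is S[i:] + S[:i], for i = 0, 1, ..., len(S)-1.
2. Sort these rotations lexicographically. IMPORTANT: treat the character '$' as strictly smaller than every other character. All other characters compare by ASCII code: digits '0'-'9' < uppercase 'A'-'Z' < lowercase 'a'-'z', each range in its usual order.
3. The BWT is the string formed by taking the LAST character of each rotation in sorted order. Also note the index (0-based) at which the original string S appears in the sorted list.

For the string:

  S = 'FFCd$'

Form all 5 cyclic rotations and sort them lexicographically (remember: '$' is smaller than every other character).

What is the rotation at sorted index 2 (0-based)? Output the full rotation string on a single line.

Answer: FCd$F

Derivation:
All 5 rotations (rotation i = S[i:]+S[:i]):
  rot[0] = FFCd$
  rot[1] = FCd$F
  rot[2] = Cd$FF
  rot[3] = d$FFC
  rot[4] = $FFCd
Sorted (with $ < everything):
  sorted[0] = $FFCd
  sorted[1] = Cd$FF
  sorted[2] = FCd$F
  sorted[3] = FFCd$
  sorted[4] = d$FFC
sorted[2] = FCd$F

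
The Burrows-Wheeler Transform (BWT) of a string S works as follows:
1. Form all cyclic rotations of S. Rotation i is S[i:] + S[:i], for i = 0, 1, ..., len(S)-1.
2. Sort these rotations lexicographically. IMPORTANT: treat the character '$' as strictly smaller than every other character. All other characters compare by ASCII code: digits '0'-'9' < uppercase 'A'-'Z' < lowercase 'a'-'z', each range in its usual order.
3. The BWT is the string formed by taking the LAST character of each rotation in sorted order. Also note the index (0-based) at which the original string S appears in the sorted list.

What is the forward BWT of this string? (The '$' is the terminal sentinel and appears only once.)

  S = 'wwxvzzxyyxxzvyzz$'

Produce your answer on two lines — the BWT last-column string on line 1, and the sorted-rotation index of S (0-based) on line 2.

All 17 rotations (rotation i = S[i:]+S[:i]):
  rot[0] = wwxvzzxyyxxzvyzz$
  rot[1] = wxvzzxyyxxzvyzz$w
  rot[2] = xvzzxyyxxzvyzz$ww
  rot[3] = vzzxyyxxzvyzz$wwx
  rot[4] = zzxyyxxzvyzz$wwxv
  rot[5] = zxyyxxzvyzz$wwxvz
  rot[6] = xyyxxzvyzz$wwxvzz
  rot[7] = yyxxzvyzz$wwxvzzx
  rot[8] = yxxzvyzz$wwxvzzxy
  rot[9] = xxzvyzz$wwxvzzxyy
  rot[10] = xzvyzz$wwxvzzxyyx
  rot[11] = zvyzz$wwxvzzxyyxx
  rot[12] = vyzz$wwxvzzxyyxxz
  rot[13] = yzz$wwxvzzxyyxxzv
  rot[14] = zz$wwxvzzxyyxxzvy
  rot[15] = z$wwxvzzxyyxxzvyz
  rot[16] = $wwxvzzxyyxxzvyzz
Sorted (with $ < everything):
  sorted[0] = $wwxvzzxyyxxzvyzz  (last char: 'z')
  sorted[1] = vyzz$wwxvzzxyyxxz  (last char: 'z')
  sorted[2] = vzzxyyxxzvyzz$wwx  (last char: 'x')
  sorted[3] = wwxvzzxyyxxzvyzz$  (last char: '$')
  sorted[4] = wxvzzxyyxxzvyzz$w  (last char: 'w')
  sorted[5] = xvzzxyyxxzvyzz$ww  (last char: 'w')
  sorted[6] = xxzvyzz$wwxvzzxyy  (last char: 'y')
  sorted[7] = xyyxxzvyzz$wwxvzz  (last char: 'z')
  sorted[8] = xzvyzz$wwxvzzxyyx  (last char: 'x')
  sorted[9] = yxxzvyzz$wwxvzzxy  (last char: 'y')
  sorted[10] = yyxxzvyzz$wwxvzzx  (last char: 'x')
  sorted[11] = yzz$wwxvzzxyyxxzv  (last char: 'v')
  sorted[12] = z$wwxvzzxyyxxzvyz  (last char: 'z')
  sorted[13] = zvyzz$wwxvzzxyyxx  (last char: 'x')
  sorted[14] = zxyyxxzvyzz$wwxvz  (last char: 'z')
  sorted[15] = zz$wwxvzzxyyxxzvy  (last char: 'y')
  sorted[16] = zzxyyxxzvyzz$wwxv  (last char: 'v')
Last column: zzx$wwyzxyxvzxzyv
Original string S is at sorted index 3

Answer: zzx$wwyzxyxvzxzyv
3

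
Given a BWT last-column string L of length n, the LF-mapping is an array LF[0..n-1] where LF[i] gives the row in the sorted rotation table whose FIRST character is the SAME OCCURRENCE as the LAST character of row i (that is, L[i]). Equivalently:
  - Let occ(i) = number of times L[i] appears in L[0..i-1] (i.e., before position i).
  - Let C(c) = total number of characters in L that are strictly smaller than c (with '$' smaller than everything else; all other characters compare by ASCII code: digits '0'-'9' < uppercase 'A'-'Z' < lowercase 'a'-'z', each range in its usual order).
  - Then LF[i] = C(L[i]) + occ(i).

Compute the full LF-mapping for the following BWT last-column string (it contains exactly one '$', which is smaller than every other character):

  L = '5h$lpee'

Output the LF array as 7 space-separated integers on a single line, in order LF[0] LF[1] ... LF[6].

Answer: 1 4 0 5 6 2 3

Derivation:
Char counts: '$':1, '5':1, 'e':2, 'h':1, 'l':1, 'p':1
C (first-col start): C('$')=0, C('5')=1, C('e')=2, C('h')=4, C('l')=5, C('p')=6
L[0]='5': occ=0, LF[0]=C('5')+0=1+0=1
L[1]='h': occ=0, LF[1]=C('h')+0=4+0=4
L[2]='$': occ=0, LF[2]=C('$')+0=0+0=0
L[3]='l': occ=0, LF[3]=C('l')+0=5+0=5
L[4]='p': occ=0, LF[4]=C('p')+0=6+0=6
L[5]='e': occ=0, LF[5]=C('e')+0=2+0=2
L[6]='e': occ=1, LF[6]=C('e')+1=2+1=3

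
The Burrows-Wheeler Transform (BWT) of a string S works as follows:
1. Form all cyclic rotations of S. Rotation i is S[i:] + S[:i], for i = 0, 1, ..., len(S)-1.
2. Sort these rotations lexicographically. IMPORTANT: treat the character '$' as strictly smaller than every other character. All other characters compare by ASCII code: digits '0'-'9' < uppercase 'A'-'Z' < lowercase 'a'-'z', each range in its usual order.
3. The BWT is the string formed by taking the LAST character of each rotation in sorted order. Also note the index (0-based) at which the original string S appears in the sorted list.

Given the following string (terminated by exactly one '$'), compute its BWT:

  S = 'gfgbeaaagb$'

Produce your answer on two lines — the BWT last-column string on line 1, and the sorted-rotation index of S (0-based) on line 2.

Answer: beaaggbgaf$
10

Derivation:
All 11 rotations (rotation i = S[i:]+S[:i]):
  rot[0] = gfgbeaaagb$
  rot[1] = fgbeaaagb$g
  rot[2] = gbeaaagb$gf
  rot[3] = beaaagb$gfg
  rot[4] = eaaagb$gfgb
  rot[5] = aaagb$gfgbe
  rot[6] = aagb$gfgbea
  rot[7] = agb$gfgbeaa
  rot[8] = gb$gfgbeaaa
  rot[9] = b$gfgbeaaag
  rot[10] = $gfgbeaaagb
Sorted (with $ < everything):
  sorted[0] = $gfgbeaaagb  (last char: 'b')
  sorted[1] = aaagb$gfgbe  (last char: 'e')
  sorted[2] = aagb$gfgbea  (last char: 'a')
  sorted[3] = agb$gfgbeaa  (last char: 'a')
  sorted[4] = b$gfgbeaaag  (last char: 'g')
  sorted[5] = beaaagb$gfg  (last char: 'g')
  sorted[6] = eaaagb$gfgb  (last char: 'b')
  sorted[7] = fgbeaaagb$g  (last char: 'g')
  sorted[8] = gb$gfgbeaaa  (last char: 'a')
  sorted[9] = gbeaaagb$gf  (last char: 'f')
  sorted[10] = gfgbeaaagb$  (last char: '$')
Last column: beaaggbgaf$
Original string S is at sorted index 10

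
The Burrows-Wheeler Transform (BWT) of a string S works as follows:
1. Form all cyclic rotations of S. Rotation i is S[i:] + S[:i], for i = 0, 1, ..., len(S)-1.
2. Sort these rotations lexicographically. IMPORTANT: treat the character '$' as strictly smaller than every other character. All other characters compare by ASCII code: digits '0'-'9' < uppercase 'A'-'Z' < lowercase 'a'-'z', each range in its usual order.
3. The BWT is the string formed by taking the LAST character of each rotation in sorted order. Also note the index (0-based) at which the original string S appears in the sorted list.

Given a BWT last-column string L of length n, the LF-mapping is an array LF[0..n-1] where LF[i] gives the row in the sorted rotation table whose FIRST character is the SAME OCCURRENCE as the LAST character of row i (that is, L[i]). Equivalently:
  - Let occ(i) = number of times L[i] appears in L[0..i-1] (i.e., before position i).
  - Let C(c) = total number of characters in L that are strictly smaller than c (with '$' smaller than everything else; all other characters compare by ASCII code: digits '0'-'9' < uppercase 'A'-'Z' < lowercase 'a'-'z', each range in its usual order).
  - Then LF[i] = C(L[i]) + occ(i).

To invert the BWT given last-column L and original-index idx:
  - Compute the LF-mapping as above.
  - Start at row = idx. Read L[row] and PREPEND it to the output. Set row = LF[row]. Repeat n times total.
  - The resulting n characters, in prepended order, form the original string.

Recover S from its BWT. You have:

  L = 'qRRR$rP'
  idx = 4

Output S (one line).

LF mapping: 5 2 3 4 0 6 1
Walk LF starting at row 4, prepending L[row]:
  step 1: row=4, L[4]='$', prepend. Next row=LF[4]=0
  step 2: row=0, L[0]='q', prepend. Next row=LF[0]=5
  step 3: row=5, L[5]='r', prepend. Next row=LF[5]=6
  step 4: row=6, L[6]='P', prepend. Next row=LF[6]=1
  step 5: row=1, L[1]='R', prepend. Next row=LF[1]=2
  step 6: row=2, L[2]='R', prepend. Next row=LF[2]=3
  step 7: row=3, L[3]='R', prepend. Next row=LF[3]=4
Reversed output: RRRPrq$

Answer: RRRPrq$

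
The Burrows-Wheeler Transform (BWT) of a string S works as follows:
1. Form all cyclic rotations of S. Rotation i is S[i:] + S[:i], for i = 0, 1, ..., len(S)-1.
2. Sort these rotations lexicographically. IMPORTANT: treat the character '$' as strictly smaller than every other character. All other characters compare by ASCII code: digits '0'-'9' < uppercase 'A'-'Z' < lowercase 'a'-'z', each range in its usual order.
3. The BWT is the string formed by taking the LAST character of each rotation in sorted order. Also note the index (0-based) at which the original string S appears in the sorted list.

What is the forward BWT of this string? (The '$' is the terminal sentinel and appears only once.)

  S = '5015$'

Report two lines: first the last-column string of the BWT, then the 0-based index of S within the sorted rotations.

All 5 rotations (rotation i = S[i:]+S[:i]):
  rot[0] = 5015$
  rot[1] = 015$5
  rot[2] = 15$50
  rot[3] = 5$501
  rot[4] = $5015
Sorted (with $ < everything):
  sorted[0] = $5015  (last char: '5')
  sorted[1] = 015$5  (last char: '5')
  sorted[2] = 15$50  (last char: '0')
  sorted[3] = 5$501  (last char: '1')
  sorted[4] = 5015$  (last char: '$')
Last column: 5501$
Original string S is at sorted index 4

Answer: 5501$
4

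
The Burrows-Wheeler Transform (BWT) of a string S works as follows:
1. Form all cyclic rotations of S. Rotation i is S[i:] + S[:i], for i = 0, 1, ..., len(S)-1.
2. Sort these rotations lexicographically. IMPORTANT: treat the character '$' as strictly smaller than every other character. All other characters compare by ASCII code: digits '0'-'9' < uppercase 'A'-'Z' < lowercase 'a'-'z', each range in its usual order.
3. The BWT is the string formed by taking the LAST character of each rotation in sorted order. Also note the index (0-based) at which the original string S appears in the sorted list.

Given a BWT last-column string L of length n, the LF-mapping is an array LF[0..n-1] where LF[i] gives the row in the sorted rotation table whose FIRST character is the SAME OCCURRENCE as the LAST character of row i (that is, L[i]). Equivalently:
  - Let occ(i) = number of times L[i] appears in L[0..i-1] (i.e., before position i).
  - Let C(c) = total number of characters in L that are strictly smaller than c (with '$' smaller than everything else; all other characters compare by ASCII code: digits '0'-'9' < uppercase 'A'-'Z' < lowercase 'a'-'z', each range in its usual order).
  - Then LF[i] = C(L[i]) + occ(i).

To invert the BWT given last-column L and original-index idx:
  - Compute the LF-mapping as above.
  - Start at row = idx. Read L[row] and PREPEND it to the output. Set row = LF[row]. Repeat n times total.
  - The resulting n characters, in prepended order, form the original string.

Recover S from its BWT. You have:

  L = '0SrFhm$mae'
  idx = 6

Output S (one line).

LF mapping: 1 3 9 2 6 7 0 8 4 5
Walk LF starting at row 6, prepending L[row]:
  step 1: row=6, L[6]='$', prepend. Next row=LF[6]=0
  step 2: row=0, L[0]='0', prepend. Next row=LF[0]=1
  step 3: row=1, L[1]='S', prepend. Next row=LF[1]=3
  step 4: row=3, L[3]='F', prepend. Next row=LF[3]=2
  step 5: row=2, L[2]='r', prepend. Next row=LF[2]=9
  step 6: row=9, L[9]='e', prepend. Next row=LF[9]=5
  step 7: row=5, L[5]='m', prepend. Next row=LF[5]=7
  step 8: row=7, L[7]='m', prepend. Next row=LF[7]=8
  step 9: row=8, L[8]='a', prepend. Next row=LF[8]=4
  step 10: row=4, L[4]='h', prepend. Next row=LF[4]=6
Reversed output: hammerFS0$

Answer: hammerFS0$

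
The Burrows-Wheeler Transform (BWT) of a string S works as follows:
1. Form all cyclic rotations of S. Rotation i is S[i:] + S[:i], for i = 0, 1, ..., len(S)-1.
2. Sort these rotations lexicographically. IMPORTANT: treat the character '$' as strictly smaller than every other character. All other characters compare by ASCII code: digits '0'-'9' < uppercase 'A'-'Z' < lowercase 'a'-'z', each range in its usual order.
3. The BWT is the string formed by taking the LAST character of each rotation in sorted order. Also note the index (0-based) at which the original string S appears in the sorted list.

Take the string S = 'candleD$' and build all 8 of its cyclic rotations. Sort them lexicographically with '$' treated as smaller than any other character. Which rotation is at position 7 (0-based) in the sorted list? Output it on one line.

All 8 rotations (rotation i = S[i:]+S[:i]):
  rot[0] = candleD$
  rot[1] = andleD$c
  rot[2] = ndleD$ca
  rot[3] = dleD$can
  rot[4] = leD$cand
  rot[5] = eD$candl
  rot[6] = D$candle
  rot[7] = $candleD
Sorted (with $ < everything):
  sorted[0] = $candleD
  sorted[1] = D$candle
  sorted[2] = andleD$c
  sorted[3] = candleD$
  sorted[4] = dleD$can
  sorted[5] = eD$candl
  sorted[6] = leD$cand
  sorted[7] = ndleD$ca
sorted[7] = ndleD$ca

Answer: ndleD$ca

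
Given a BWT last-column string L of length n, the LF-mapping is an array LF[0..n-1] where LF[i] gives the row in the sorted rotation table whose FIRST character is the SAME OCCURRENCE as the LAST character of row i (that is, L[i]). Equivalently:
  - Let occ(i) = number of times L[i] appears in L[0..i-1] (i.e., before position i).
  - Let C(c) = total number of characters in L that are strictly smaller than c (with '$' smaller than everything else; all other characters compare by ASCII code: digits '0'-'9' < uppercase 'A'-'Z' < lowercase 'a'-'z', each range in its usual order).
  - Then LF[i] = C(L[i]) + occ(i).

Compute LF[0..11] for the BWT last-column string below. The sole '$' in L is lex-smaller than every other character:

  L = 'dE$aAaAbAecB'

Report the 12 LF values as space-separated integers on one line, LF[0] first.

Answer: 10 5 0 6 1 7 2 8 3 11 9 4

Derivation:
Char counts: '$':1, 'A':3, 'B':1, 'E':1, 'a':2, 'b':1, 'c':1, 'd':1, 'e':1
C (first-col start): C('$')=0, C('A')=1, C('B')=4, C('E')=5, C('a')=6, C('b')=8, C('c')=9, C('d')=10, C('e')=11
L[0]='d': occ=0, LF[0]=C('d')+0=10+0=10
L[1]='E': occ=0, LF[1]=C('E')+0=5+0=5
L[2]='$': occ=0, LF[2]=C('$')+0=0+0=0
L[3]='a': occ=0, LF[3]=C('a')+0=6+0=6
L[4]='A': occ=0, LF[4]=C('A')+0=1+0=1
L[5]='a': occ=1, LF[5]=C('a')+1=6+1=7
L[6]='A': occ=1, LF[6]=C('A')+1=1+1=2
L[7]='b': occ=0, LF[7]=C('b')+0=8+0=8
L[8]='A': occ=2, LF[8]=C('A')+2=1+2=3
L[9]='e': occ=0, LF[9]=C('e')+0=11+0=11
L[10]='c': occ=0, LF[10]=C('c')+0=9+0=9
L[11]='B': occ=0, LF[11]=C('B')+0=4+0=4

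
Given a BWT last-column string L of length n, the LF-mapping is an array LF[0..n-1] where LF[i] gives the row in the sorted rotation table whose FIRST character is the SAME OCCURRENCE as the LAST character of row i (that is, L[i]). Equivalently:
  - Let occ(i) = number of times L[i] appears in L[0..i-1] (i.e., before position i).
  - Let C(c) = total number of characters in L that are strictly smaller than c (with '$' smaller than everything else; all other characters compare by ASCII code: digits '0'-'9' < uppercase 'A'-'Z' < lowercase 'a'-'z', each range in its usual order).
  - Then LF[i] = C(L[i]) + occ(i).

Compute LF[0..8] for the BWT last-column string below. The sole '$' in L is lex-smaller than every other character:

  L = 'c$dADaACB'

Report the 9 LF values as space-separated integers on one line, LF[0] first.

Answer: 7 0 8 1 5 6 2 4 3

Derivation:
Char counts: '$':1, 'A':2, 'B':1, 'C':1, 'D':1, 'a':1, 'c':1, 'd':1
C (first-col start): C('$')=0, C('A')=1, C('B')=3, C('C')=4, C('D')=5, C('a')=6, C('c')=7, C('d')=8
L[0]='c': occ=0, LF[0]=C('c')+0=7+0=7
L[1]='$': occ=0, LF[1]=C('$')+0=0+0=0
L[2]='d': occ=0, LF[2]=C('d')+0=8+0=8
L[3]='A': occ=0, LF[3]=C('A')+0=1+0=1
L[4]='D': occ=0, LF[4]=C('D')+0=5+0=5
L[5]='a': occ=0, LF[5]=C('a')+0=6+0=6
L[6]='A': occ=1, LF[6]=C('A')+1=1+1=2
L[7]='C': occ=0, LF[7]=C('C')+0=4+0=4
L[8]='B': occ=0, LF[8]=C('B')+0=3+0=3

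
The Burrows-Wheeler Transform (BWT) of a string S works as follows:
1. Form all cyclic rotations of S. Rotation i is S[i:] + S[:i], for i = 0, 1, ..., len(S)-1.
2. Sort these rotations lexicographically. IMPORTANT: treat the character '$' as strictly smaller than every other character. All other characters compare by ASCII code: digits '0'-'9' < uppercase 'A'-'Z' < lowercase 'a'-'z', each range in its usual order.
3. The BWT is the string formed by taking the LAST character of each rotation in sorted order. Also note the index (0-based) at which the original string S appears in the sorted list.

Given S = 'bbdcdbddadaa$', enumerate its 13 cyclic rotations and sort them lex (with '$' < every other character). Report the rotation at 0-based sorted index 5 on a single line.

All 13 rotations (rotation i = S[i:]+S[:i]):
  rot[0] = bbdcdbddadaa$
  rot[1] = bdcdbddadaa$b
  rot[2] = dcdbddadaa$bb
  rot[3] = cdbddadaa$bbd
  rot[4] = dbddadaa$bbdc
  rot[5] = bddadaa$bbdcd
  rot[6] = ddadaa$bbdcdb
  rot[7] = dadaa$bbdcdbd
  rot[8] = adaa$bbdcdbdd
  rot[9] = daa$bbdcdbdda
  rot[10] = aa$bbdcdbddad
  rot[11] = a$bbdcdbddada
  rot[12] = $bbdcdbddadaa
Sorted (with $ < everything):
  sorted[0] = $bbdcdbddadaa
  sorted[1] = a$bbdcdbddada
  sorted[2] = aa$bbdcdbddad
  sorted[3] = adaa$bbdcdbdd
  sorted[4] = bbdcdbddadaa$
  sorted[5] = bdcdbddadaa$b
  sorted[6] = bddadaa$bbdcd
  sorted[7] = cdbddadaa$bbd
  sorted[8] = daa$bbdcdbdda
  sorted[9] = dadaa$bbdcdbd
  sorted[10] = dbddadaa$bbdc
  sorted[11] = dcdbddadaa$bb
  sorted[12] = ddadaa$bbdcdb
sorted[5] = bdcdbddadaa$b

Answer: bdcdbddadaa$b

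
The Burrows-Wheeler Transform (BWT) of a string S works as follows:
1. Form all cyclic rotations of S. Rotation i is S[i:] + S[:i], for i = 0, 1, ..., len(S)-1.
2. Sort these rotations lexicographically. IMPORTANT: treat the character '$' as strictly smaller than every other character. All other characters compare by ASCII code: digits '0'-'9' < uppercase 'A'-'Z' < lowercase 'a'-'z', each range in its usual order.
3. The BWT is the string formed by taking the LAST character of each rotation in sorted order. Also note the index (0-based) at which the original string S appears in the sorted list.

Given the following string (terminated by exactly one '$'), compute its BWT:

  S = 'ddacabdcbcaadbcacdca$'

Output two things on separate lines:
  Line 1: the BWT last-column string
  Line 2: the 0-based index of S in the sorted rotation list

Answer: acccdcacdadbabdadacb$
20

Derivation:
All 21 rotations (rotation i = S[i:]+S[:i]):
  rot[0] = ddacabdcbcaadbcacdca$
  rot[1] = dacabdcbcaadbcacdca$d
  rot[2] = acabdcbcaadbcacdca$dd
  rot[3] = cabdcbcaadbcacdca$dda
  rot[4] = abdcbcaadbcacdca$ddac
  rot[5] = bdcbcaadbcacdca$ddaca
  rot[6] = dcbcaadbcacdca$ddacab
  rot[7] = cbcaadbcacdca$ddacabd
  rot[8] = bcaadbcacdca$ddacabdc
  rot[9] = caadbcacdca$ddacabdcb
  rot[10] = aadbcacdca$ddacabdcbc
  rot[11] = adbcacdca$ddacabdcbca
  rot[12] = dbcacdca$ddacabdcbcaa
  rot[13] = bcacdca$ddacabdcbcaad
  rot[14] = cacdca$ddacabdcbcaadb
  rot[15] = acdca$ddacabdcbcaadbc
  rot[16] = cdca$ddacabdcbcaadbca
  rot[17] = dca$ddacabdcbcaadbcac
  rot[18] = ca$ddacabdcbcaadbcacd
  rot[19] = a$ddacabdcbcaadbcacdc
  rot[20] = $ddacabdcbcaadbcacdca
Sorted (with $ < everything):
  sorted[0] = $ddacabdcbcaadbcacdca  (last char: 'a')
  sorted[1] = a$ddacabdcbcaadbcacdc  (last char: 'c')
  sorted[2] = aadbcacdca$ddacabdcbc  (last char: 'c')
  sorted[3] = abdcbcaadbcacdca$ddac  (last char: 'c')
  sorted[4] = acabdcbcaadbcacdca$dd  (last char: 'd')
  sorted[5] = acdca$ddacabdcbcaadbc  (last char: 'c')
  sorted[6] = adbcacdca$ddacabdcbca  (last char: 'a')
  sorted[7] = bcaadbcacdca$ddacabdc  (last char: 'c')
  sorted[8] = bcacdca$ddacabdcbcaad  (last char: 'd')
  sorted[9] = bdcbcaadbcacdca$ddaca  (last char: 'a')
  sorted[10] = ca$ddacabdcbcaadbcacd  (last char: 'd')
  sorted[11] = caadbcacdca$ddacabdcb  (last char: 'b')
  sorted[12] = cabdcbcaadbcacdca$dda  (last char: 'a')
  sorted[13] = cacdca$ddacabdcbcaadb  (last char: 'b')
  sorted[14] = cbcaadbcacdca$ddacabd  (last char: 'd')
  sorted[15] = cdca$ddacabdcbcaadbca  (last char: 'a')
  sorted[16] = dacabdcbcaadbcacdca$d  (last char: 'd')
  sorted[17] = dbcacdca$ddacabdcbcaa  (last char: 'a')
  sorted[18] = dca$ddacabdcbcaadbcac  (last char: 'c')
  sorted[19] = dcbcaadbcacdca$ddacab  (last char: 'b')
  sorted[20] = ddacabdcbcaadbcacdca$  (last char: '$')
Last column: acccdcacdadbabdadacb$
Original string S is at sorted index 20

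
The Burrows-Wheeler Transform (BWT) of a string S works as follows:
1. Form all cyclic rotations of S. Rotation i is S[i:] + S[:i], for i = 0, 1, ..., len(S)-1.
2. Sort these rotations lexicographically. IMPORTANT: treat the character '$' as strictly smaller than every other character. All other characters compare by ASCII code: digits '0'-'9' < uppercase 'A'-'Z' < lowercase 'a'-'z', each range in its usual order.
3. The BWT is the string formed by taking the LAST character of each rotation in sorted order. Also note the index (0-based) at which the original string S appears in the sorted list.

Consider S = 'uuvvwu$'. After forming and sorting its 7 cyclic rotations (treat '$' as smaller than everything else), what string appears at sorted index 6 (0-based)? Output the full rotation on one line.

All 7 rotations (rotation i = S[i:]+S[:i]):
  rot[0] = uuvvwu$
  rot[1] = uvvwu$u
  rot[2] = vvwu$uu
  rot[3] = vwu$uuv
  rot[4] = wu$uuvv
  rot[5] = u$uuvvw
  rot[6] = $uuvvwu
Sorted (with $ < everything):
  sorted[0] = $uuvvwu
  sorted[1] = u$uuvvw
  sorted[2] = uuvvwu$
  sorted[3] = uvvwu$u
  sorted[4] = vvwu$uu
  sorted[5] = vwu$uuv
  sorted[6] = wu$uuvv
sorted[6] = wu$uuvv

Answer: wu$uuvv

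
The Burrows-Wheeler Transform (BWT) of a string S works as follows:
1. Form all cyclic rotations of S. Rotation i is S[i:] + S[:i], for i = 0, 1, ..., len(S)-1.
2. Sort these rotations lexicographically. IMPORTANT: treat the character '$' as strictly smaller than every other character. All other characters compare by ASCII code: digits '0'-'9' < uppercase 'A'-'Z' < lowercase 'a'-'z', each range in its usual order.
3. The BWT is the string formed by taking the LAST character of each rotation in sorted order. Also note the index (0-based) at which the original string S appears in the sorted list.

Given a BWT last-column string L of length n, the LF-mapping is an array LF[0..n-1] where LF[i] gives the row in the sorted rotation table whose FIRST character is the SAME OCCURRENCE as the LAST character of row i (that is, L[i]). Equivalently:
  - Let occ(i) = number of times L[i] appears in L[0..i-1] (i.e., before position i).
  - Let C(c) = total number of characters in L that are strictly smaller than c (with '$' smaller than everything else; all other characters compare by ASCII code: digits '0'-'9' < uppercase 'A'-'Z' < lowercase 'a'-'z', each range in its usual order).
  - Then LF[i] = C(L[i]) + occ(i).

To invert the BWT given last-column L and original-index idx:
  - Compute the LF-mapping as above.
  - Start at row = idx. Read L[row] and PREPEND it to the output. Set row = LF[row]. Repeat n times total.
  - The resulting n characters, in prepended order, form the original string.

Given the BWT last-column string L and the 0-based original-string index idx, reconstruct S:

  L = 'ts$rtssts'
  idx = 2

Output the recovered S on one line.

LF mapping: 6 2 0 1 7 3 4 8 5
Walk LF starting at row 2, prepending L[row]:
  step 1: row=2, L[2]='$', prepend. Next row=LF[2]=0
  step 2: row=0, L[0]='t', prepend. Next row=LF[0]=6
  step 3: row=6, L[6]='s', prepend. Next row=LF[6]=4
  step 4: row=4, L[4]='t', prepend. Next row=LF[4]=7
  step 5: row=7, L[7]='t', prepend. Next row=LF[7]=8
  step 6: row=8, L[8]='s', prepend. Next row=LF[8]=5
  step 7: row=5, L[5]='s', prepend. Next row=LF[5]=3
  step 8: row=3, L[3]='r', prepend. Next row=LF[3]=1
  step 9: row=1, L[1]='s', prepend. Next row=LF[1]=2
Reversed output: srssttst$

Answer: srssttst$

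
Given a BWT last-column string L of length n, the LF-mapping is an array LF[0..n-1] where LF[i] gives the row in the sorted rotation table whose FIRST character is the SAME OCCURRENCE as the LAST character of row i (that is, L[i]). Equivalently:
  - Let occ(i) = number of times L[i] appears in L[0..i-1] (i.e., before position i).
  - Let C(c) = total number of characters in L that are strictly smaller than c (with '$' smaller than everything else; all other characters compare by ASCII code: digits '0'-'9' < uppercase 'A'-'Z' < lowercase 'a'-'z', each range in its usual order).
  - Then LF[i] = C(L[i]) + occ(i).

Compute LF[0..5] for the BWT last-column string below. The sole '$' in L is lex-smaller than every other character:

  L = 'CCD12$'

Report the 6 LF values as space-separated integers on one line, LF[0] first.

Answer: 3 4 5 1 2 0

Derivation:
Char counts: '$':1, '1':1, '2':1, 'C':2, 'D':1
C (first-col start): C('$')=0, C('1')=1, C('2')=2, C('C')=3, C('D')=5
L[0]='C': occ=0, LF[0]=C('C')+0=3+0=3
L[1]='C': occ=1, LF[1]=C('C')+1=3+1=4
L[2]='D': occ=0, LF[2]=C('D')+0=5+0=5
L[3]='1': occ=0, LF[3]=C('1')+0=1+0=1
L[4]='2': occ=0, LF[4]=C('2')+0=2+0=2
L[5]='$': occ=0, LF[5]=C('$')+0=0+0=0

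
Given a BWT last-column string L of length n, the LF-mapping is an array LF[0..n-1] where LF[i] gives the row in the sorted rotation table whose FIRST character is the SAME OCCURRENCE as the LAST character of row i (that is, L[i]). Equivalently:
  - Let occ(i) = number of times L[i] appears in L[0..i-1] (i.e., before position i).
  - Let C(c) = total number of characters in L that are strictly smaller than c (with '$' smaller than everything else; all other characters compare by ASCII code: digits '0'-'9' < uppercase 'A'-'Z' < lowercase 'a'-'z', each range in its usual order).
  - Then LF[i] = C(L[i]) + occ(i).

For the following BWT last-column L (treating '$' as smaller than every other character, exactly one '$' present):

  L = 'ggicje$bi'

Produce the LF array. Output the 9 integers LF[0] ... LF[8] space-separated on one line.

Char counts: '$':1, 'b':1, 'c':1, 'e':1, 'g':2, 'i':2, 'j':1
C (first-col start): C('$')=0, C('b')=1, C('c')=2, C('e')=3, C('g')=4, C('i')=6, C('j')=8
L[0]='g': occ=0, LF[0]=C('g')+0=4+0=4
L[1]='g': occ=1, LF[1]=C('g')+1=4+1=5
L[2]='i': occ=0, LF[2]=C('i')+0=6+0=6
L[3]='c': occ=0, LF[3]=C('c')+0=2+0=2
L[4]='j': occ=0, LF[4]=C('j')+0=8+0=8
L[5]='e': occ=0, LF[5]=C('e')+0=3+0=3
L[6]='$': occ=0, LF[6]=C('$')+0=0+0=0
L[7]='b': occ=0, LF[7]=C('b')+0=1+0=1
L[8]='i': occ=1, LF[8]=C('i')+1=6+1=7

Answer: 4 5 6 2 8 3 0 1 7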